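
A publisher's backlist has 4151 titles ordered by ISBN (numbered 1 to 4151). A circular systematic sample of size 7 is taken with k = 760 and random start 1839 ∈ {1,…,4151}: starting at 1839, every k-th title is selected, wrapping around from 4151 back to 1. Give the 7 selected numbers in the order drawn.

1839, 2599, 3359, 4119, 728, 1488, 2248

Selection 1: 1839
Selection 2: 1839 + 760 = 2599
Selection 3: 2599 + 760 = 3359
Selection 4: 3359 + 760 = 4119
Selection 5: 4119 + 760 = 4879 → 4879 − 4151 = 728
Selection 6: 728 + 760 = 1488
Selection 7: 1488 + 760 = 2248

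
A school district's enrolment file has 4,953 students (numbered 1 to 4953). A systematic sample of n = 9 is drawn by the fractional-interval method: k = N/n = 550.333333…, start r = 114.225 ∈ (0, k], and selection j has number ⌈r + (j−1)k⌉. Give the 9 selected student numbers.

115, 665, 1215, 1766, 2316, 2866, 3417, 3967, 4517

j=1: r + 0k = 114.225 → ⌈·⌉ = 115
j=2: r + 1k = 664.558333… → ⌈·⌉ = 665
j=3: r + 2k = 1214.891666… → ⌈·⌉ = 1215
j=4: r + 3k = 1765.225 → ⌈·⌉ = 1766
j=5: r + 4k = 2315.558333… → ⌈·⌉ = 2316
j=6: r + 5k = 2865.891666… → ⌈·⌉ = 2866
j=7: r + 6k = 3416.225 → ⌈·⌉ = 3417
j=8: r + 7k = 3966.558333… → ⌈·⌉ = 3967
j=9: r + 8k = 4516.891666… → ⌈·⌉ = 4517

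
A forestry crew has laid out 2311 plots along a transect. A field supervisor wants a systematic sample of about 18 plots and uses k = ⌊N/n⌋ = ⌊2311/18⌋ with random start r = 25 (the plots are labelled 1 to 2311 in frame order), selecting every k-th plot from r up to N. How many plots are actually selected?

18

k = ⌊2311/18⌋ = 128
Achieved size = ⌊(2311 − 25)/128⌋ + 1 = ⌊2286/128⌋ + 1 = 17 + 1 = 18
(last selection: 25 + 17×128 = 2201 ≤ 2311; next would be 2329 > 2311)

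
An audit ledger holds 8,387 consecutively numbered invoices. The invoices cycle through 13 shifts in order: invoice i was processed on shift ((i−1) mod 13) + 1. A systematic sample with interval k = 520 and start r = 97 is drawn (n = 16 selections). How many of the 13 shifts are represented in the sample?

1

Consecutive selections differ by k = 520, so their shift numbers differ by 520 mod 13 = 0.
gcd(520, 13) = 13, so the sample visits 13/13 = 1 distinct residues mod 13.
Start 97 is shift 6; the shifts hit are 6.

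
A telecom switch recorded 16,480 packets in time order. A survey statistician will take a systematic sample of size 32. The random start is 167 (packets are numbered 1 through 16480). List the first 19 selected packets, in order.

167, 682, 1197, 1712, 2227, 2742, 3257, 3772, 4287, 4802, 5317, 5832, 6347, 6862, 7377, 7892, 8407, 8922, 9437

k = N/n = 16480/32 = 515
packet 1: 167
packet 2: 167 + 515 = 682
packet 3: 682 + 515 = 1197
packet 4: 1197 + 515 = 1712
packet 5: 1712 + 515 = 2227
packet 6: 2227 + 515 = 2742
packet 7: 2742 + 515 = 3257
packet 8: 3257 + 515 = 3772
packet 9: 3772 + 515 = 4287
packet 10: 4287 + 515 = 4802
packet 11: 4802 + 515 = 5317
packet 12: 5317 + 515 = 5832
packet 13: 5832 + 515 = 6347
packet 14: 6347 + 515 = 6862
packet 15: 6862 + 515 = 7377
packet 16: 7377 + 515 = 7892
packet 17: 7892 + 515 = 8407
packet 18: 8407 + 515 = 8922
packet 19: 8922 + 515 = 9437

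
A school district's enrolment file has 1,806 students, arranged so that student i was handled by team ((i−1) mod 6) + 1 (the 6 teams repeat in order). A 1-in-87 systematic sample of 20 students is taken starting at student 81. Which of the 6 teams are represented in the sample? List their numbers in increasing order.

3, 6

Consecutive selections differ by k = 87, so their team numbers differ by 87 mod 6 = 3.
gcd(87, 6) = 3, so the sample visits 6/3 = 2 distinct residues mod 6.
Start 81 is team 3; the teams hit are 3, 6.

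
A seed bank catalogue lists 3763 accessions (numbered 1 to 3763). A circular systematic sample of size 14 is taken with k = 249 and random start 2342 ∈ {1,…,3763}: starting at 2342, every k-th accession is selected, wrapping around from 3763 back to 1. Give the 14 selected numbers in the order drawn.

Selection 1: 2342
Selection 2: 2342 + 249 = 2591
Selection 3: 2591 + 249 = 2840
Selection 4: 2840 + 249 = 3089
Selection 5: 3089 + 249 = 3338
Selection 6: 3338 + 249 = 3587
Selection 7: 3587 + 249 = 3836 → 3836 − 3763 = 73
Selection 8: 73 + 249 = 322
Selection 9: 322 + 249 = 571
Selection 10: 571 + 249 = 820
Selection 11: 820 + 249 = 1069
Selection 12: 1069 + 249 = 1318
Selection 13: 1318 + 249 = 1567
Selection 14: 1567 + 249 = 1816

2342, 2591, 2840, 3089, 3338, 3587, 73, 322, 571, 820, 1069, 1318, 1567, 1816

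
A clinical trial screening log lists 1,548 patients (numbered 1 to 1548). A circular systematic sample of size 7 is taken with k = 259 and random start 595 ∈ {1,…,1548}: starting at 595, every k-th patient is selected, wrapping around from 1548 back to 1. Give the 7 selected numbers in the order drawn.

595, 854, 1113, 1372, 83, 342, 601

Selection 1: 595
Selection 2: 595 + 259 = 854
Selection 3: 854 + 259 = 1113
Selection 4: 1113 + 259 = 1372
Selection 5: 1372 + 259 = 1631 → 1631 − 1548 = 83
Selection 6: 83 + 259 = 342
Selection 7: 342 + 259 = 601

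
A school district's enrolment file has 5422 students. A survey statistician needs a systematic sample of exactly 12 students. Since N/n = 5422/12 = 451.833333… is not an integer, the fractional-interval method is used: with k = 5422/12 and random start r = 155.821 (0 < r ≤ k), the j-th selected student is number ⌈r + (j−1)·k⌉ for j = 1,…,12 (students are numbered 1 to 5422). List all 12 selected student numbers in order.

156, 608, 1060, 1512, 1964, 2415, 2867, 3319, 3771, 4223, 4675, 5126

j=1: r + 0k = 155.821 → ⌈·⌉ = 156
j=2: r + 1k = 607.654333… → ⌈·⌉ = 608
j=3: r + 2k = 1059.487666… → ⌈·⌉ = 1060
j=4: r + 3k = 1511.321 → ⌈·⌉ = 1512
j=5: r + 4k = 1963.154333… → ⌈·⌉ = 1964
j=6: r + 5k = 2414.987666… → ⌈·⌉ = 2415
j=7: r + 6k = 2866.821 → ⌈·⌉ = 2867
j=8: r + 7k = 3318.654333… → ⌈·⌉ = 3319
j=9: r + 8k = 3770.487666… → ⌈·⌉ = 3771
j=10: r + 9k = 4222.321 → ⌈·⌉ = 4223
j=11: r + 10k = 4674.154333… → ⌈·⌉ = 4675
j=12: r + 11k = 5125.987666… → ⌈·⌉ = 5126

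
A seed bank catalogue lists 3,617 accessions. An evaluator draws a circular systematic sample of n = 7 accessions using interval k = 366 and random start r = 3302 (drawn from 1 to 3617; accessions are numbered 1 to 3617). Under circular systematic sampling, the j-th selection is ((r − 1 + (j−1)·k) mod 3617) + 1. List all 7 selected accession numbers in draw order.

Selection 1: 3302
Selection 2: 3302 + 366 = 3668 → 3668 − 3617 = 51
Selection 3: 51 + 366 = 417
Selection 4: 417 + 366 = 783
Selection 5: 783 + 366 = 1149
Selection 6: 1149 + 366 = 1515
Selection 7: 1515 + 366 = 1881

3302, 51, 417, 783, 1149, 1515, 1881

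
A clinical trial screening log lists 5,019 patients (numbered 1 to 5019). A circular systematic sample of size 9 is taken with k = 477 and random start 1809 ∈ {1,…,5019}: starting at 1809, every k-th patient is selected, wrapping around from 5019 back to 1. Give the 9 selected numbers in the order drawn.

Selection 1: 1809
Selection 2: 1809 + 477 = 2286
Selection 3: 2286 + 477 = 2763
Selection 4: 2763 + 477 = 3240
Selection 5: 3240 + 477 = 3717
Selection 6: 3717 + 477 = 4194
Selection 7: 4194 + 477 = 4671
Selection 8: 4671 + 477 = 5148 → 5148 − 5019 = 129
Selection 9: 129 + 477 = 606

1809, 2286, 2763, 3240, 3717, 4194, 4671, 129, 606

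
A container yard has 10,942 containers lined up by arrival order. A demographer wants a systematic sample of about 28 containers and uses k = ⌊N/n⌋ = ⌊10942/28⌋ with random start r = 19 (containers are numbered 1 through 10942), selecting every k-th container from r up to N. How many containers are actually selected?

29

k = ⌊10942/28⌋ = 390
Achieved size = ⌊(10942 − 19)/390⌋ + 1 = ⌊10923/390⌋ + 1 = 28 + 1 = 29
(last selection: 19 + 28×390 = 10939 ≤ 10942; next would be 11329 > 10942)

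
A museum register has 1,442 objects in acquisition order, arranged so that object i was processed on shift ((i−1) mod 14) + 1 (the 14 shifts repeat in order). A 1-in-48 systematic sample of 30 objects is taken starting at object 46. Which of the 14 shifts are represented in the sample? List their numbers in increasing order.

Consecutive selections differ by k = 48, so their shift numbers differ by 48 mod 14 = 6.
gcd(48, 14) = 2, so the sample visits 14/2 = 7 distinct residues mod 14.
Start 46 is shift 4; the shifts hit are 2, 4, 6, 8, 10, 12, 14.

2, 4, 6, 8, 10, 12, 14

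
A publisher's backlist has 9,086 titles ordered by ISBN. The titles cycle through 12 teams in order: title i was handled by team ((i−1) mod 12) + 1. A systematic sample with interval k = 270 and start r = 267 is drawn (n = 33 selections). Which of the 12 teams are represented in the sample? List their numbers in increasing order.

Consecutive selections differ by k = 270, so their team numbers differ by 270 mod 12 = 6.
gcd(270, 12) = 6, so the sample visits 12/6 = 2 distinct residues mod 12.
Start 267 is team 3; the teams hit are 3, 9.

3, 9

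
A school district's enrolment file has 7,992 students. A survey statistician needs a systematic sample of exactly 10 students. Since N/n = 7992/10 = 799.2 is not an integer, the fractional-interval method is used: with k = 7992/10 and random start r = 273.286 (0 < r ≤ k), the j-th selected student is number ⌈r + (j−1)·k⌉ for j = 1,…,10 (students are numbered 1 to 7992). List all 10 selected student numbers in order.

274, 1073, 1872, 2671, 3471, 4270, 5069, 5868, 6667, 7467

j=1: r + 0k = 273.286 → ⌈·⌉ = 274
j=2: r + 1k = 1072.486 → ⌈·⌉ = 1073
j=3: r + 2k = 1871.686 → ⌈·⌉ = 1872
j=4: r + 3k = 2670.886 → ⌈·⌉ = 2671
j=5: r + 4k = 3470.086 → ⌈·⌉ = 3471
j=6: r + 5k = 4269.286 → ⌈·⌉ = 4270
j=7: r + 6k = 5068.486 → ⌈·⌉ = 5069
j=8: r + 7k = 5867.686 → ⌈·⌉ = 5868
j=9: r + 8k = 6666.886 → ⌈·⌉ = 6667
j=10: r + 9k = 7466.086 → ⌈·⌉ = 7467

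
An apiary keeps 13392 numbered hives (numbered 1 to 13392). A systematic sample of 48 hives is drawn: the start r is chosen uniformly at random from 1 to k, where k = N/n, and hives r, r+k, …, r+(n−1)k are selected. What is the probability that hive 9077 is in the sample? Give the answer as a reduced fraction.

k = 13392/48 = 279.
Hive 9077 is selected iff r ≡ 9077 (mod 279); exactly one such r in {1,…,279}.
Inclusion probability = 1/279.

1/279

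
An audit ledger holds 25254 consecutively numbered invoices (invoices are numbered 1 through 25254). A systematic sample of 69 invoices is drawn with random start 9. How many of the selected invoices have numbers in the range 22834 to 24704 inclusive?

5

k = 25254/69 = 366
First selection ≥ 22834: 9 + ⌈(22834−9)/366⌉·366 = 9 + 63×366 = 23067
Last selection ≤ 24704: 9 + ⌊(24704−9)/366⌋·366 = 9 + 67×366 = 24531
Count = 67 − 63 + 1 = 5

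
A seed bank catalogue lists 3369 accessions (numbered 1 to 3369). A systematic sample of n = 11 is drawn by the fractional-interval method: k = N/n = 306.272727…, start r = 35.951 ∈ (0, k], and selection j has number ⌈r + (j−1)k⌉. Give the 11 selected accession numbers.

36, 343, 649, 955, 1262, 1568, 1874, 2180, 2487, 2793, 3099

j=1: r + 0k = 35.951 → ⌈·⌉ = 36
j=2: r + 1k = 342.223727… → ⌈·⌉ = 343
j=3: r + 2k = 648.496454… → ⌈·⌉ = 649
j=4: r + 3k = 954.769181… → ⌈·⌉ = 955
j=5: r + 4k = 1261.041909… → ⌈·⌉ = 1262
j=6: r + 5k = 1567.314636… → ⌈·⌉ = 1568
j=7: r + 6k = 1873.587363… → ⌈·⌉ = 1874
j=8: r + 7k = 2179.860090… → ⌈·⌉ = 2180
j=9: r + 8k = 2486.132818… → ⌈·⌉ = 2487
j=10: r + 9k = 2792.405545… → ⌈·⌉ = 2793
j=11: r + 10k = 3098.678272… → ⌈·⌉ = 3099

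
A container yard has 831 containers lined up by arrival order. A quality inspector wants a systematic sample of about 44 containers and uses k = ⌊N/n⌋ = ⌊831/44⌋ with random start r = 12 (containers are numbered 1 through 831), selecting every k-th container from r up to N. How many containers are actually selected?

k = ⌊831/44⌋ = 18
Achieved size = ⌊(831 − 12)/18⌋ + 1 = ⌊819/18⌋ + 1 = 45 + 1 = 46
(last selection: 12 + 45×18 = 822 ≤ 831; next would be 840 > 831)

46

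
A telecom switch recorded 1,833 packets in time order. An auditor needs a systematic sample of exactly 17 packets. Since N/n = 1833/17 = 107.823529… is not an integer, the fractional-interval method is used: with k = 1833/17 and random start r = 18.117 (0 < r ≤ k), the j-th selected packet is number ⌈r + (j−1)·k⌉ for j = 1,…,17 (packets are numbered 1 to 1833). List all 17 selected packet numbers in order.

19, 126, 234, 342, 450, 558, 666, 773, 881, 989, 1097, 1205, 1312, 1420, 1528, 1636, 1744

j=1: r + 0k = 18.117 → ⌈·⌉ = 19
j=2: r + 1k = 125.940529… → ⌈·⌉ = 126
j=3: r + 2k = 233.764058… → ⌈·⌉ = 234
j=4: r + 3k = 341.587588… → ⌈·⌉ = 342
j=5: r + 4k = 449.411117… → ⌈·⌉ = 450
j=6: r + 5k = 557.234647… → ⌈·⌉ = 558
j=7: r + 6k = 665.058176… → ⌈·⌉ = 666
j=8: r + 7k = 772.881705… → ⌈·⌉ = 773
j=9: r + 8k = 880.705235… → ⌈·⌉ = 881
j=10: r + 9k = 988.528764… → ⌈·⌉ = 989
j=11: r + 10k = 1096.352294… → ⌈·⌉ = 1097
j=12: r + 11k = 1204.175823… → ⌈·⌉ = 1205
j=13: r + 12k = 1311.999352… → ⌈·⌉ = 1312
j=14: r + 13k = 1419.822882… → ⌈·⌉ = 1420
j=15: r + 14k = 1527.646411… → ⌈·⌉ = 1528
j=16: r + 15k = 1635.469941… → ⌈·⌉ = 1636
j=17: r + 16k = 1743.293470… → ⌈·⌉ = 1744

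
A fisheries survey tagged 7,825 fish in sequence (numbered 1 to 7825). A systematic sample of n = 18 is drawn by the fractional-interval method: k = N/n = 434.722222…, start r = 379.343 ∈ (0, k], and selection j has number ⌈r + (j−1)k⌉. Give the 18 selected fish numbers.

j=1: r + 0k = 379.343 → ⌈·⌉ = 380
j=2: r + 1k = 814.065222… → ⌈·⌉ = 815
j=3: r + 2k = 1248.787444… → ⌈·⌉ = 1249
j=4: r + 3k = 1683.509666… → ⌈·⌉ = 1684
j=5: r + 4k = 2118.231888… → ⌈·⌉ = 2119
j=6: r + 5k = 2552.954111… → ⌈·⌉ = 2553
j=7: r + 6k = 2987.676333… → ⌈·⌉ = 2988
j=8: r + 7k = 3422.398555… → ⌈·⌉ = 3423
j=9: r + 8k = 3857.120777… → ⌈·⌉ = 3858
j=10: r + 9k = 4291.843 → ⌈·⌉ = 4292
j=11: r + 10k = 4726.565222… → ⌈·⌉ = 4727
j=12: r + 11k = 5161.287444… → ⌈·⌉ = 5162
j=13: r + 12k = 5596.009666… → ⌈·⌉ = 5597
j=14: r + 13k = 6030.731888… → ⌈·⌉ = 6031
j=15: r + 14k = 6465.454111… → ⌈·⌉ = 6466
j=16: r + 15k = 6900.176333… → ⌈·⌉ = 6901
j=17: r + 16k = 7334.898555… → ⌈·⌉ = 7335
j=18: r + 17k = 7769.620777… → ⌈·⌉ = 7770

380, 815, 1249, 1684, 2119, 2553, 2988, 3423, 3858, 4292, 4727, 5162, 5597, 6031, 6466, 6901, 7335, 7770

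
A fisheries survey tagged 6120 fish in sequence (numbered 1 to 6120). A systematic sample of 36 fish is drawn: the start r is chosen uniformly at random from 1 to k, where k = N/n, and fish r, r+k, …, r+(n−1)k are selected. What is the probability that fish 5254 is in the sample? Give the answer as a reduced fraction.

1/170

k = 6120/36 = 170.
Fish 5254 is selected iff r ≡ 5254 (mod 170); exactly one such r in {1,…,170}.
Inclusion probability = 1/170.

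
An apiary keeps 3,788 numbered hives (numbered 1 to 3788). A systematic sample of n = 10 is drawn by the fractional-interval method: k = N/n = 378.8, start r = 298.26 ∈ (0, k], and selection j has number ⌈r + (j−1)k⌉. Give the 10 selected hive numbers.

299, 678, 1056, 1435, 1814, 2193, 2572, 2950, 3329, 3708

j=1: r + 0k = 298.26 → ⌈·⌉ = 299
j=2: r + 1k = 677.06 → ⌈·⌉ = 678
j=3: r + 2k = 1055.86 → ⌈·⌉ = 1056
j=4: r + 3k = 1434.66 → ⌈·⌉ = 1435
j=5: r + 4k = 1813.46 → ⌈·⌉ = 1814
j=6: r + 5k = 2192.26 → ⌈·⌉ = 2193
j=7: r + 6k = 2571.06 → ⌈·⌉ = 2572
j=8: r + 7k = 2949.86 → ⌈·⌉ = 2950
j=9: r + 8k = 3328.66 → ⌈·⌉ = 3329
j=10: r + 9k = 3707.46 → ⌈·⌉ = 3708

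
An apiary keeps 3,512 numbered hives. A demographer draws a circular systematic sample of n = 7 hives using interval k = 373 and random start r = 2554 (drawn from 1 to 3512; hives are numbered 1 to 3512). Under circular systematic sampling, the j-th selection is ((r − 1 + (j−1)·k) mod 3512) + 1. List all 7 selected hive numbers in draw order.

Selection 1: 2554
Selection 2: 2554 + 373 = 2927
Selection 3: 2927 + 373 = 3300
Selection 4: 3300 + 373 = 3673 → 3673 − 3512 = 161
Selection 5: 161 + 373 = 534
Selection 6: 534 + 373 = 907
Selection 7: 907 + 373 = 1280

2554, 2927, 3300, 161, 534, 907, 1280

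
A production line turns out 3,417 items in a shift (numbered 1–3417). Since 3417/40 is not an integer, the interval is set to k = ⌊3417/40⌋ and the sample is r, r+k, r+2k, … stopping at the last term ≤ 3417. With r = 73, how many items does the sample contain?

40

k = ⌊3417/40⌋ = 85
Achieved size = ⌊(3417 − 73)/85⌋ + 1 = ⌊3344/85⌋ + 1 = 39 + 1 = 40
(last selection: 73 + 39×85 = 3388 ≤ 3417; next would be 3473 > 3417)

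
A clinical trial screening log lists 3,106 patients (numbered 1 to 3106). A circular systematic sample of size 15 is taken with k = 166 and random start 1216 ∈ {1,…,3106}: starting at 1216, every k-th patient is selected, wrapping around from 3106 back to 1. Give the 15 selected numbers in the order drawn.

Selection 1: 1216
Selection 2: 1216 + 166 = 1382
Selection 3: 1382 + 166 = 1548
Selection 4: 1548 + 166 = 1714
Selection 5: 1714 + 166 = 1880
Selection 6: 1880 + 166 = 2046
Selection 7: 2046 + 166 = 2212
Selection 8: 2212 + 166 = 2378
Selection 9: 2378 + 166 = 2544
Selection 10: 2544 + 166 = 2710
Selection 11: 2710 + 166 = 2876
Selection 12: 2876 + 166 = 3042
Selection 13: 3042 + 166 = 3208 → 3208 − 3106 = 102
Selection 14: 102 + 166 = 268
Selection 15: 268 + 166 = 434

1216, 1382, 1548, 1714, 1880, 2046, 2212, 2378, 2544, 2710, 2876, 3042, 102, 268, 434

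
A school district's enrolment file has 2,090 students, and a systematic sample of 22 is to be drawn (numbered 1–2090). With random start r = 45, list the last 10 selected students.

1185, 1280, 1375, 1470, 1565, 1660, 1755, 1850, 1945, 2040

k = N/n = 2090/22 = 95
13th selection = 45 + 12×95 = 1185
14th: 1185 + 95 = 1280
15th: 1280 + 95 = 1375
16th: 1375 + 95 = 1470
17th: 1470 + 95 = 1565
18th: 1565 + 95 = 1660
19th: 1660 + 95 = 1755
20th: 1755 + 95 = 1850
21st: 1850 + 95 = 1945
22nd: 1945 + 95 = 2040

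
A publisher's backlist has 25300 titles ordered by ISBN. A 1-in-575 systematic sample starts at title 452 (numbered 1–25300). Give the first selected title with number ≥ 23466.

24027

k = 575
Steps past start: ⌈(23466 − 452)/575⌉ = ⌈23014/575⌉ = 41
Selected title: 452 + 41×575 = 24027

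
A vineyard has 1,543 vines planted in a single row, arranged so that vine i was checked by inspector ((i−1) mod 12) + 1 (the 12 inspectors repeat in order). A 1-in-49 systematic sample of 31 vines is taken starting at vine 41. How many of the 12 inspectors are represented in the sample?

Consecutive selections differ by k = 49, so their inspector numbers differ by 49 mod 12 = 1.
gcd(49, 12) = 1, so the sample visits 12/1 = 12 distinct residues mod 12.
Start 41 is inspector 5; the inspectors hit are 1, 2, 3, 4, 5, 6, 7, 8, 9, 10, 11, 12.

12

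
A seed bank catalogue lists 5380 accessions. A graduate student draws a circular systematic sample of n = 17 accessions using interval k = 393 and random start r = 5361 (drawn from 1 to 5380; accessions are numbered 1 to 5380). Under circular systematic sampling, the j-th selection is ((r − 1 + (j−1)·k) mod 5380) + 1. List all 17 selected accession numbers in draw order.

Selection 1: 5361
Selection 2: 5361 + 393 = 5754 → 5754 − 5380 = 374
Selection 3: 374 + 393 = 767
Selection 4: 767 + 393 = 1160
Selection 5: 1160 + 393 = 1553
Selection 6: 1553 + 393 = 1946
Selection 7: 1946 + 393 = 2339
Selection 8: 2339 + 393 = 2732
Selection 9: 2732 + 393 = 3125
Selection 10: 3125 + 393 = 3518
Selection 11: 3518 + 393 = 3911
Selection 12: 3911 + 393 = 4304
Selection 13: 4304 + 393 = 4697
Selection 14: 4697 + 393 = 5090
Selection 15: 5090 + 393 = 5483 → 5483 − 5380 = 103
Selection 16: 103 + 393 = 496
Selection 17: 496 + 393 = 889

5361, 374, 767, 1160, 1553, 1946, 2339, 2732, 3125, 3518, 3911, 4304, 4697, 5090, 103, 496, 889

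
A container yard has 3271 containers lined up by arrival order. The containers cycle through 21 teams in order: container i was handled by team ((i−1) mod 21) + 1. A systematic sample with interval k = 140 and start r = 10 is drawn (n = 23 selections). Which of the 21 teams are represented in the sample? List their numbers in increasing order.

Consecutive selections differ by k = 140, so their team numbers differ by 140 mod 21 = 14.
gcd(140, 21) = 7, so the sample visits 21/7 = 3 distinct residues mod 21.
Start 10 is team 10; the teams hit are 3, 10, 17.

3, 10, 17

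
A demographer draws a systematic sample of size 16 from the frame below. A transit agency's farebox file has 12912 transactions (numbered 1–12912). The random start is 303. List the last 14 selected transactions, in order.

k = N/n = 12912/16 = 807
3rd selection = 303 + 2×807 = 1917
4th: 1917 + 807 = 2724
5th: 2724 + 807 = 3531
6th: 3531 + 807 = 4338
7th: 4338 + 807 = 5145
8th: 5145 + 807 = 5952
9th: 5952 + 807 = 6759
10th: 6759 + 807 = 7566
11th: 7566 + 807 = 8373
12th: 8373 + 807 = 9180
13th: 9180 + 807 = 9987
14th: 9987 + 807 = 10794
15th: 10794 + 807 = 11601
16th: 11601 + 807 = 12408

1917, 2724, 3531, 4338, 5145, 5952, 6759, 7566, 8373, 9180, 9987, 10794, 11601, 12408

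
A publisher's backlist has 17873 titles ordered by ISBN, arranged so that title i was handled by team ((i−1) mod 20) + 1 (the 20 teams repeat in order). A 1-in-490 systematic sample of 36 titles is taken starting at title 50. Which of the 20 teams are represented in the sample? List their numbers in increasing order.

10, 20

Consecutive selections differ by k = 490, so their team numbers differ by 490 mod 20 = 10.
gcd(490, 20) = 10, so the sample visits 20/10 = 2 distinct residues mod 20.
Start 50 is team 10; the teams hit are 10, 20.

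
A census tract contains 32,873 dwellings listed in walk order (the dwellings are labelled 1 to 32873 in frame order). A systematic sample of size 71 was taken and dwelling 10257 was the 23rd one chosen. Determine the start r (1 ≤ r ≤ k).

k = 32873/71 = 463
r = 10257 − (23−1)×463 = 10257 − 10186 = 71

71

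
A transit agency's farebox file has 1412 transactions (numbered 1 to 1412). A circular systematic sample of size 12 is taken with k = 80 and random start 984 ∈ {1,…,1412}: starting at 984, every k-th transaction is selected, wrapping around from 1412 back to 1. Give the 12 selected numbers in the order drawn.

Selection 1: 984
Selection 2: 984 + 80 = 1064
Selection 3: 1064 + 80 = 1144
Selection 4: 1144 + 80 = 1224
Selection 5: 1224 + 80 = 1304
Selection 6: 1304 + 80 = 1384
Selection 7: 1384 + 80 = 1464 → 1464 − 1412 = 52
Selection 8: 52 + 80 = 132
Selection 9: 132 + 80 = 212
Selection 10: 212 + 80 = 292
Selection 11: 292 + 80 = 372
Selection 12: 372 + 80 = 452

984, 1064, 1144, 1224, 1304, 1384, 52, 132, 212, 292, 372, 452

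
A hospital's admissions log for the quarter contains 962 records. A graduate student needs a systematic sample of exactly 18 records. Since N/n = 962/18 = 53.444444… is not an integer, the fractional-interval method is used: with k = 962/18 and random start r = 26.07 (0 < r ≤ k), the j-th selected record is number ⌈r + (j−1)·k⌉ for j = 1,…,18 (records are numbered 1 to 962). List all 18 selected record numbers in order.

j=1: r + 0k = 26.07 → ⌈·⌉ = 27
j=2: r + 1k = 79.514444… → ⌈·⌉ = 80
j=3: r + 2k = 132.958888… → ⌈·⌉ = 133
j=4: r + 3k = 186.403333… → ⌈·⌉ = 187
j=5: r + 4k = 239.847777… → ⌈·⌉ = 240
j=6: r + 5k = 293.292222… → ⌈·⌉ = 294
j=7: r + 6k = 346.736666… → ⌈·⌉ = 347
j=8: r + 7k = 400.181111… → ⌈·⌉ = 401
j=9: r + 8k = 453.625555… → ⌈·⌉ = 454
j=10: r + 9k = 507.07 → ⌈·⌉ = 508
j=11: r + 10k = 560.514444… → ⌈·⌉ = 561
j=12: r + 11k = 613.958888… → ⌈·⌉ = 614
j=13: r + 12k = 667.403333… → ⌈·⌉ = 668
j=14: r + 13k = 720.847777… → ⌈·⌉ = 721
j=15: r + 14k = 774.292222… → ⌈·⌉ = 775
j=16: r + 15k = 827.736666… → ⌈·⌉ = 828
j=17: r + 16k = 881.181111… → ⌈·⌉ = 882
j=18: r + 17k = 934.625555… → ⌈·⌉ = 935

27, 80, 133, 187, 240, 294, 347, 401, 454, 508, 561, 614, 668, 721, 775, 828, 882, 935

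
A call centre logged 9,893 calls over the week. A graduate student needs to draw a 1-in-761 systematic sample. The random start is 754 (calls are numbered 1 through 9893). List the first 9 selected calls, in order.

call 1: 754
call 2: 754 + 761 = 1515
call 3: 1515 + 761 = 2276
call 4: 2276 + 761 = 3037
call 5: 3037 + 761 = 3798
call 6: 3798 + 761 = 4559
call 7: 4559 + 761 = 5320
call 8: 5320 + 761 = 6081
call 9: 6081 + 761 = 6842

754, 1515, 2276, 3037, 3798, 4559, 5320, 6081, 6842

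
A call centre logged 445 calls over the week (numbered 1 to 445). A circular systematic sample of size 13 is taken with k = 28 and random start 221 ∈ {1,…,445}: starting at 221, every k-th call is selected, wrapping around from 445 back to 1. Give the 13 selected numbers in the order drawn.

221, 249, 277, 305, 333, 361, 389, 417, 445, 28, 56, 84, 112

Selection 1: 221
Selection 2: 221 + 28 = 249
Selection 3: 249 + 28 = 277
Selection 4: 277 + 28 = 305
Selection 5: 305 + 28 = 333
Selection 6: 333 + 28 = 361
Selection 7: 361 + 28 = 389
Selection 8: 389 + 28 = 417
Selection 9: 417 + 28 = 445
Selection 10: 445 + 28 = 473 → 473 − 445 = 28
Selection 11: 28 + 28 = 56
Selection 12: 56 + 28 = 84
Selection 13: 84 + 28 = 112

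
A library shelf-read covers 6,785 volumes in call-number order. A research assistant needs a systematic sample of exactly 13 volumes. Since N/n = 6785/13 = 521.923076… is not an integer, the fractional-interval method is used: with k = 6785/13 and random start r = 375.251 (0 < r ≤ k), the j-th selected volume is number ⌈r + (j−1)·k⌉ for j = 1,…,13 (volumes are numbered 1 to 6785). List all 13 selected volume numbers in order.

376, 898, 1420, 1942, 2463, 2985, 3507, 4029, 4551, 5073, 5595, 6117, 6639

j=1: r + 0k = 375.251 → ⌈·⌉ = 376
j=2: r + 1k = 897.174076… → ⌈·⌉ = 898
j=3: r + 2k = 1419.097153… → ⌈·⌉ = 1420
j=4: r + 3k = 1941.020230… → ⌈·⌉ = 1942
j=5: r + 4k = 2462.943307… → ⌈·⌉ = 2463
j=6: r + 5k = 2984.866384… → ⌈·⌉ = 2985
j=7: r + 6k = 3506.789461… → ⌈·⌉ = 3507
j=8: r + 7k = 4028.712538… → ⌈·⌉ = 4029
j=9: r + 8k = 4550.635615… → ⌈·⌉ = 4551
j=10: r + 9k = 5072.558692… → ⌈·⌉ = 5073
j=11: r + 10k = 5594.481769… → ⌈·⌉ = 5595
j=12: r + 11k = 6116.404846… → ⌈·⌉ = 6117
j=13: r + 12k = 6638.327923… → ⌈·⌉ = 6639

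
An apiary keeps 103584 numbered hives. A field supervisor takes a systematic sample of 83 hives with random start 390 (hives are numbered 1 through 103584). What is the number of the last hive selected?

102726

k = 103584/83 = 1248
83rd selection = r + (83−1)·k = 390 + 82×1248 = 390 + 102336 = 102726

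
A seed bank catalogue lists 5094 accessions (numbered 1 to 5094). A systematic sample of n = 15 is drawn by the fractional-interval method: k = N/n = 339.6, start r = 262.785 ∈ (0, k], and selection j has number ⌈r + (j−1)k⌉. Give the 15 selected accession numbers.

j=1: r + 0k = 262.785 → ⌈·⌉ = 263
j=2: r + 1k = 602.385 → ⌈·⌉ = 603
j=3: r + 2k = 941.985 → ⌈·⌉ = 942
j=4: r + 3k = 1281.585 → ⌈·⌉ = 1282
j=5: r + 4k = 1621.185 → ⌈·⌉ = 1622
j=6: r + 5k = 1960.785 → ⌈·⌉ = 1961
j=7: r + 6k = 2300.385 → ⌈·⌉ = 2301
j=8: r + 7k = 2639.985 → ⌈·⌉ = 2640
j=9: r + 8k = 2979.585 → ⌈·⌉ = 2980
j=10: r + 9k = 3319.185 → ⌈·⌉ = 3320
j=11: r + 10k = 3658.785 → ⌈·⌉ = 3659
j=12: r + 11k = 3998.385 → ⌈·⌉ = 3999
j=13: r + 12k = 4337.985 → ⌈·⌉ = 4338
j=14: r + 13k = 4677.585 → ⌈·⌉ = 4678
j=15: r + 14k = 5017.185 → ⌈·⌉ = 5018

263, 603, 942, 1282, 1622, 1961, 2301, 2640, 2980, 3320, 3659, 3999, 4338, 4678, 5018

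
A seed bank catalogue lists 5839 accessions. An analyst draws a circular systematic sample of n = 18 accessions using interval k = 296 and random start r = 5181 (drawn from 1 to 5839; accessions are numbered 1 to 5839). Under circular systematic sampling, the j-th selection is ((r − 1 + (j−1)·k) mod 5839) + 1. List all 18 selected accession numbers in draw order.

Selection 1: 5181
Selection 2: 5181 + 296 = 5477
Selection 3: 5477 + 296 = 5773
Selection 4: 5773 + 296 = 6069 → 6069 − 5839 = 230
Selection 5: 230 + 296 = 526
Selection 6: 526 + 296 = 822
Selection 7: 822 + 296 = 1118
Selection 8: 1118 + 296 = 1414
Selection 9: 1414 + 296 = 1710
Selection 10: 1710 + 296 = 2006
Selection 11: 2006 + 296 = 2302
Selection 12: 2302 + 296 = 2598
Selection 13: 2598 + 296 = 2894
Selection 14: 2894 + 296 = 3190
Selection 15: 3190 + 296 = 3486
Selection 16: 3486 + 296 = 3782
Selection 17: 3782 + 296 = 4078
Selection 18: 4078 + 296 = 4374

5181, 5477, 5773, 230, 526, 822, 1118, 1414, 1710, 2006, 2302, 2598, 2894, 3190, 3486, 3782, 4078, 4374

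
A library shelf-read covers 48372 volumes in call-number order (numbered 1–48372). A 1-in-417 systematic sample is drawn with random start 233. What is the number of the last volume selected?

k = 417
116th selection = r + (116−1)·k = 233 + 115×417 = 233 + 47955 = 48188

48188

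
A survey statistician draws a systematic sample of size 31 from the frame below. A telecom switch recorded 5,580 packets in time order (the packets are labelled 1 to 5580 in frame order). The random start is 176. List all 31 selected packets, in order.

176, 356, 536, 716, 896, 1076, 1256, 1436, 1616, 1796, 1976, 2156, 2336, 2516, 2696, 2876, 3056, 3236, 3416, 3596, 3776, 3956, 4136, 4316, 4496, 4676, 4856, 5036, 5216, 5396, 5576

k = N/n = 5580/31 = 180
packet 1: 176
packet 2: 176 + 180 = 356
packet 3: 356 + 180 = 536
packet 4: 536 + 180 = 716
packet 5: 716 + 180 = 896
packet 6: 896 + 180 = 1076
packet 7: 1076 + 180 = 1256
packet 8: 1256 + 180 = 1436
packet 9: 1436 + 180 = 1616
packet 10: 1616 + 180 = 1796
packet 11: 1796 + 180 = 1976
packet 12: 1976 + 180 = 2156
packet 13: 2156 + 180 = 2336
packet 14: 2336 + 180 = 2516
packet 15: 2516 + 180 = 2696
packet 16: 2696 + 180 = 2876
packet 17: 2876 + 180 = 3056
packet 18: 3056 + 180 = 3236
packet 19: 3236 + 180 = 3416
packet 20: 3416 + 180 = 3596
packet 21: 3596 + 180 = 3776
packet 22: 3776 + 180 = 3956
packet 23: 3956 + 180 = 4136
packet 24: 4136 + 180 = 4316
packet 25: 4316 + 180 = 4496
packet 26: 4496 + 180 = 4676
packet 27: 4676 + 180 = 4856
packet 28: 4856 + 180 = 5036
packet 29: 5036 + 180 = 5216
packet 30: 5216 + 180 = 5396
packet 31: 5396 + 180 = 5576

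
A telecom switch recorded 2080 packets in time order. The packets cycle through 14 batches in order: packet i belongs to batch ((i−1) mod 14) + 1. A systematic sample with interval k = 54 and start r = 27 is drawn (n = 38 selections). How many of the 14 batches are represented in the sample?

Consecutive selections differ by k = 54, so their batch numbers differ by 54 mod 14 = 12.
gcd(54, 14) = 2, so the sample visits 14/2 = 7 distinct residues mod 14.
Start 27 is batch 13; the batches hit are 1, 3, 5, 7, 9, 11, 13.

7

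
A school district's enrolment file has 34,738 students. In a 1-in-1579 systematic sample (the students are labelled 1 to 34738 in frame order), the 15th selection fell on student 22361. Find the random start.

255

k = 1579
r = 22361 − (15−1)×1579 = 22361 − 22106 = 255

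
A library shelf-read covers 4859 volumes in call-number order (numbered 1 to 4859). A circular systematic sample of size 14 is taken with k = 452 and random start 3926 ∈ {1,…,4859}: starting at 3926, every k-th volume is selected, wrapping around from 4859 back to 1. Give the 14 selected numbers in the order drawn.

Selection 1: 3926
Selection 2: 3926 + 452 = 4378
Selection 3: 4378 + 452 = 4830
Selection 4: 4830 + 452 = 5282 → 5282 − 4859 = 423
Selection 5: 423 + 452 = 875
Selection 6: 875 + 452 = 1327
Selection 7: 1327 + 452 = 1779
Selection 8: 1779 + 452 = 2231
Selection 9: 2231 + 452 = 2683
Selection 10: 2683 + 452 = 3135
Selection 11: 3135 + 452 = 3587
Selection 12: 3587 + 452 = 4039
Selection 13: 4039 + 452 = 4491
Selection 14: 4491 + 452 = 4943 → 4943 − 4859 = 84

3926, 4378, 4830, 423, 875, 1327, 1779, 2231, 2683, 3135, 3587, 4039, 4491, 84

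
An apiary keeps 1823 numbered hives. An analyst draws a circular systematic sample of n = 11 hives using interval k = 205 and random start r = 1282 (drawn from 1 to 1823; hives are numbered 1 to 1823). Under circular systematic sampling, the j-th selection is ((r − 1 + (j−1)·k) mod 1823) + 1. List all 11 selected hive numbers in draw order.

Selection 1: 1282
Selection 2: 1282 + 205 = 1487
Selection 3: 1487 + 205 = 1692
Selection 4: 1692 + 205 = 1897 → 1897 − 1823 = 74
Selection 5: 74 + 205 = 279
Selection 6: 279 + 205 = 484
Selection 7: 484 + 205 = 689
Selection 8: 689 + 205 = 894
Selection 9: 894 + 205 = 1099
Selection 10: 1099 + 205 = 1304
Selection 11: 1304 + 205 = 1509

1282, 1487, 1692, 74, 279, 484, 689, 894, 1099, 1304, 1509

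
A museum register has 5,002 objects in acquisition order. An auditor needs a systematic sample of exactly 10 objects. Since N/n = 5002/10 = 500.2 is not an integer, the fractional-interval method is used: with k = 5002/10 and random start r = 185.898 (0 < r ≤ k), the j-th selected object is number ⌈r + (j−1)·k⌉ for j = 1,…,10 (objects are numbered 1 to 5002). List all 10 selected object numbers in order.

186, 687, 1187, 1687, 2187, 2687, 3188, 3688, 4188, 4688

j=1: r + 0k = 185.898 → ⌈·⌉ = 186
j=2: r + 1k = 686.098 → ⌈·⌉ = 687
j=3: r + 2k = 1186.298 → ⌈·⌉ = 1187
j=4: r + 3k = 1686.498 → ⌈·⌉ = 1687
j=5: r + 4k = 2186.698 → ⌈·⌉ = 2187
j=6: r + 5k = 2686.898 → ⌈·⌉ = 2687
j=7: r + 6k = 3187.098 → ⌈·⌉ = 3188
j=8: r + 7k = 3687.298 → ⌈·⌉ = 3688
j=9: r + 8k = 4187.498 → ⌈·⌉ = 4188
j=10: r + 9k = 4687.698 → ⌈·⌉ = 4688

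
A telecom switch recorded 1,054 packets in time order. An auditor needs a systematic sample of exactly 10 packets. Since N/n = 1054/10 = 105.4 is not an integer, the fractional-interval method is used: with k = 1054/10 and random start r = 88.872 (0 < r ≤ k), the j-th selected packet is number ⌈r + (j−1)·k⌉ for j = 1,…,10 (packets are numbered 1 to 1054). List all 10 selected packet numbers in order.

89, 195, 300, 406, 511, 616, 722, 827, 933, 1038

j=1: r + 0k = 88.872 → ⌈·⌉ = 89
j=2: r + 1k = 194.272 → ⌈·⌉ = 195
j=3: r + 2k = 299.672 → ⌈·⌉ = 300
j=4: r + 3k = 405.072 → ⌈·⌉ = 406
j=5: r + 4k = 510.472 → ⌈·⌉ = 511
j=6: r + 5k = 615.872 → ⌈·⌉ = 616
j=7: r + 6k = 721.272 → ⌈·⌉ = 722
j=8: r + 7k = 826.672 → ⌈·⌉ = 827
j=9: r + 8k = 932.072 → ⌈·⌉ = 933
j=10: r + 9k = 1037.472 → ⌈·⌉ = 1038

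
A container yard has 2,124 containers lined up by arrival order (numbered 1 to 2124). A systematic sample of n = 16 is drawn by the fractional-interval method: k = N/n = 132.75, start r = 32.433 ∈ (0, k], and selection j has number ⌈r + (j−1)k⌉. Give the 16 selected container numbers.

j=1: r + 0k = 32.433 → ⌈·⌉ = 33
j=2: r + 1k = 165.183 → ⌈·⌉ = 166
j=3: r + 2k = 297.933 → ⌈·⌉ = 298
j=4: r + 3k = 430.683 → ⌈·⌉ = 431
j=5: r + 4k = 563.433 → ⌈·⌉ = 564
j=6: r + 5k = 696.183 → ⌈·⌉ = 697
j=7: r + 6k = 828.933 → ⌈·⌉ = 829
j=8: r + 7k = 961.683 → ⌈·⌉ = 962
j=9: r + 8k = 1094.433 → ⌈·⌉ = 1095
j=10: r + 9k = 1227.183 → ⌈·⌉ = 1228
j=11: r + 10k = 1359.933 → ⌈·⌉ = 1360
j=12: r + 11k = 1492.683 → ⌈·⌉ = 1493
j=13: r + 12k = 1625.433 → ⌈·⌉ = 1626
j=14: r + 13k = 1758.183 → ⌈·⌉ = 1759
j=15: r + 14k = 1890.933 → ⌈·⌉ = 1891
j=16: r + 15k = 2023.683 → ⌈·⌉ = 2024

33, 166, 298, 431, 564, 697, 829, 962, 1095, 1228, 1360, 1493, 1626, 1759, 1891, 2024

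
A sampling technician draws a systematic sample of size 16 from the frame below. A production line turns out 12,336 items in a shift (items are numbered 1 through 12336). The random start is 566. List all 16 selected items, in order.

k = N/n = 12336/16 = 771
item 1: 566
item 2: 566 + 771 = 1337
item 3: 1337 + 771 = 2108
item 4: 2108 + 771 = 2879
item 5: 2879 + 771 = 3650
item 6: 3650 + 771 = 4421
item 7: 4421 + 771 = 5192
item 8: 5192 + 771 = 5963
item 9: 5963 + 771 = 6734
item 10: 6734 + 771 = 7505
item 11: 7505 + 771 = 8276
item 12: 8276 + 771 = 9047
item 13: 9047 + 771 = 9818
item 14: 9818 + 771 = 10589
item 15: 10589 + 771 = 11360
item 16: 11360 + 771 = 12131

566, 1337, 2108, 2879, 3650, 4421, 5192, 5963, 6734, 7505, 8276, 9047, 9818, 10589, 11360, 12131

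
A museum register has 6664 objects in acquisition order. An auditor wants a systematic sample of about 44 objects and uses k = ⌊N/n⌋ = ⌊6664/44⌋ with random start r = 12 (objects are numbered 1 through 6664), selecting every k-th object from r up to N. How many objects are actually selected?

k = ⌊6664/44⌋ = 151
Achieved size = ⌊(6664 − 12)/151⌋ + 1 = ⌊6652/151⌋ + 1 = 44 + 1 = 45
(last selection: 12 + 44×151 = 6656 ≤ 6664; next would be 6807 > 6664)

45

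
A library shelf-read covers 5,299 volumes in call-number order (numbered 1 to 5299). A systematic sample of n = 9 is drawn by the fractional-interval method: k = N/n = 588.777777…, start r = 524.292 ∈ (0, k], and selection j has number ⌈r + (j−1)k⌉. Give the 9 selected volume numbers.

j=1: r + 0k = 524.292 → ⌈·⌉ = 525
j=2: r + 1k = 1113.069777… → ⌈·⌉ = 1114
j=3: r + 2k = 1701.847555… → ⌈·⌉ = 1702
j=4: r + 3k = 2290.625333… → ⌈·⌉ = 2291
j=5: r + 4k = 2879.403111… → ⌈·⌉ = 2880
j=6: r + 5k = 3468.180888… → ⌈·⌉ = 3469
j=7: r + 6k = 4056.958666… → ⌈·⌉ = 4057
j=8: r + 7k = 4645.736444… → ⌈·⌉ = 4646
j=9: r + 8k = 5234.514222… → ⌈·⌉ = 5235

525, 1114, 1702, 2291, 2880, 3469, 4057, 4646, 5235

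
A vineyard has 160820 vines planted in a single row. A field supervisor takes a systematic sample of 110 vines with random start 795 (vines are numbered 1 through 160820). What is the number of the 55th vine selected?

79743

k = 160820/110 = 1462
55th selection = r + (55−1)·k = 795 + 54×1462 = 795 + 78948 = 79743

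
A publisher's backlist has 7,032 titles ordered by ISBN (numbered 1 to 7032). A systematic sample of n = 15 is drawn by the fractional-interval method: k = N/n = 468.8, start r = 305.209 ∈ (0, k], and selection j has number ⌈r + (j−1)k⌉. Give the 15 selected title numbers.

j=1: r + 0k = 305.209 → ⌈·⌉ = 306
j=2: r + 1k = 774.009 → ⌈·⌉ = 775
j=3: r + 2k = 1242.809 → ⌈·⌉ = 1243
j=4: r + 3k = 1711.609 → ⌈·⌉ = 1712
j=5: r + 4k = 2180.409 → ⌈·⌉ = 2181
j=6: r + 5k = 2649.209 → ⌈·⌉ = 2650
j=7: r + 6k = 3118.009 → ⌈·⌉ = 3119
j=8: r + 7k = 3586.809 → ⌈·⌉ = 3587
j=9: r + 8k = 4055.609 → ⌈·⌉ = 4056
j=10: r + 9k = 4524.409 → ⌈·⌉ = 4525
j=11: r + 10k = 4993.209 → ⌈·⌉ = 4994
j=12: r + 11k = 5462.009 → ⌈·⌉ = 5463
j=13: r + 12k = 5930.809 → ⌈·⌉ = 5931
j=14: r + 13k = 6399.609 → ⌈·⌉ = 6400
j=15: r + 14k = 6868.409 → ⌈·⌉ = 6869

306, 775, 1243, 1712, 2181, 2650, 3119, 3587, 4056, 4525, 4994, 5463, 5931, 6400, 6869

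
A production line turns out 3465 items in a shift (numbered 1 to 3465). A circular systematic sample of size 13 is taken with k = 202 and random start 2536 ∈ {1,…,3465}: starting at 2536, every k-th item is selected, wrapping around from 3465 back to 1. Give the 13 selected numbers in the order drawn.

2536, 2738, 2940, 3142, 3344, 81, 283, 485, 687, 889, 1091, 1293, 1495

Selection 1: 2536
Selection 2: 2536 + 202 = 2738
Selection 3: 2738 + 202 = 2940
Selection 4: 2940 + 202 = 3142
Selection 5: 3142 + 202 = 3344
Selection 6: 3344 + 202 = 3546 → 3546 − 3465 = 81
Selection 7: 81 + 202 = 283
Selection 8: 283 + 202 = 485
Selection 9: 485 + 202 = 687
Selection 10: 687 + 202 = 889
Selection 11: 889 + 202 = 1091
Selection 12: 1091 + 202 = 1293
Selection 13: 1293 + 202 = 1495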